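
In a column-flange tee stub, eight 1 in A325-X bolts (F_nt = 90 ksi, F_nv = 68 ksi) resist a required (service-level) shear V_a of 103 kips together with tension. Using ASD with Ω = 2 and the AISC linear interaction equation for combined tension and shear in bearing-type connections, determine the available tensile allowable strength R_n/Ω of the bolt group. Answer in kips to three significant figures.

A_b = π·1²/4 = 0.7854 in²; f_rv = 103 / (8 × 0.7854) = 16.39 ksi.
F'_nt = 1.3 F_nt − (Ω F_nt / F_nv) f_rv = 1.3·90 − (2·90/68)·16.39 = 73.61 ksi, capped at F_nt → F'_nt = 73.61 ksi.
R_n = F'_nt · A_b · n = 73.61 × 0.7854 × 8 = 462.5 kips.
Allowable strength R_n/Ω = 462.5 / 2 = 231 kips.

231 kips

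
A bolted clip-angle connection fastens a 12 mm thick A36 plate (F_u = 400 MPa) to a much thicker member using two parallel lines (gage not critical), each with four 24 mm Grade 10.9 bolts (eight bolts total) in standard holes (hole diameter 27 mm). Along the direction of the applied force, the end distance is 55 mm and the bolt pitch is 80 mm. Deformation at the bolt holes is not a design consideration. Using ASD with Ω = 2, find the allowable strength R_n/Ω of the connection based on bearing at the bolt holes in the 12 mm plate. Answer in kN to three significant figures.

Per bolt r_n = 1.5 l_c t F_u ≤ 3.0 d t F_u; upper limit = 3.0 × 24 × 12 × 400 / 1000 = 345.6 kN.
Edge bolt: l_c = 55 − 27/2 = 41.5 mm → 1.5 × 41.5 × 12 × 400 / 1000 = 298.8 → r_n = 298.8 kN.
Interior bolts: l_c = 80 − 27 = 53 mm → 1.5 × 53 × 12 × 400 / 1000 = 381.6 → r_n = 345.6 kN.
R_n = 2 × 298.8 + 6 × 345.6 = 2671 kN.
Allowable strength R_n/Ω = 2671 / 2 = 1340 kN.

1340 kN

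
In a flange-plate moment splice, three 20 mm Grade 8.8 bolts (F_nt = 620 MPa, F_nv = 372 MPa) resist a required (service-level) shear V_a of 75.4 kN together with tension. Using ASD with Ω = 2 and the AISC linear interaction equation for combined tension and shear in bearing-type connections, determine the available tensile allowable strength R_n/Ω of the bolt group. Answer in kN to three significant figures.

A_b = π·20²/4 = 314.2 mm²; f_rv = 75.4 × 1000 / (3 × 314.2) = 80 MPa.
F'_nt = 1.3 F_nt − (Ω F_nt / F_nv) f_rv = 1.3·620 − (2·620/372)·80 = 539.3 MPa, capped at F_nt → F'_nt = 539.3 MPa.
R_n = F'_nt · A_b · n = 539.3 × 314.2 × 3 / 1000 = 508.3 kN.
Allowable strength R_n/Ω = 508.3 / 2 = 254 kN.

254 kN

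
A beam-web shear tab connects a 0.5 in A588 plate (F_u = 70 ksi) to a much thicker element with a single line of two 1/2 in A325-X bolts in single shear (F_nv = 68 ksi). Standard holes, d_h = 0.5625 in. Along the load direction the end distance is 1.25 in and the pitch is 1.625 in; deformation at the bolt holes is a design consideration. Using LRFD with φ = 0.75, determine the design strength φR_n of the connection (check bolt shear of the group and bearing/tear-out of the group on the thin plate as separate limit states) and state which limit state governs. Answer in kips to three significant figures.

Bolt shear: A_b = π·0.5²/4 = 0.1963 in²; R_n = 68 × 0.1963 × 2 × 1 = 26.7 kips → 0.75 × 26.7 = 20 kips.
Bearing (1.2 l_c t F_u ≤ 2.4 d t F_u): upper limit = 2.4·0.5·0.5·70 = 42 kips.
  Edge l_c = 1.25 − 0.5625/2 = 0.9688 → r_n = 40.69 kips; interior l_c = 1.625 − 0.5625 = 1.062 → r_n = 42 kips.
  R_n,bearing = 1·40.69 + 1·42 = 82.69 kips → 0.75 × 82.69 = 62 kips.
Bolt shear governs: 20 kips.

20 kips (bolt shear governs)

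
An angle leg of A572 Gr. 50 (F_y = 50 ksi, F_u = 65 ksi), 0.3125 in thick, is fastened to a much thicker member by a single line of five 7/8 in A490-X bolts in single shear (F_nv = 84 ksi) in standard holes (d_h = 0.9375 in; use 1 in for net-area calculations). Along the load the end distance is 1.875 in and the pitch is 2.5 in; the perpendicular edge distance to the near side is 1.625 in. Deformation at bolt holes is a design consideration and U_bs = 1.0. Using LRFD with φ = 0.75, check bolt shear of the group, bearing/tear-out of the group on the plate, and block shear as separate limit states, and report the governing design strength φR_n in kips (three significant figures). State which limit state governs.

84.6 kips (block shear governs)

Bolt shear: A_b = π·0.875²/4 = 0.6013 in²; R_n = 84 × 0.6013 × 5 × 1 = 252.6 kips → 0.75 × 252.6 = 189 kips.
Bearing: edge l_c = 1.406, r_n = 34.28 kips; interior l_c = 1.562, r_n = 38.09 kips; R_n = 34.28 + 4·38.09 = 186.6 kips → 140 kips.
Block shear: A_gv = 3.711, A_nv = 2.305, A_nt = 0.3516 in²; R_n = min(0.6F_uA_nv, 0.6F_yA_gv) + U_bs·F_u·A_nt = 112.7 kips → 84.6 kips.
Block shear governs: 84.6 kips.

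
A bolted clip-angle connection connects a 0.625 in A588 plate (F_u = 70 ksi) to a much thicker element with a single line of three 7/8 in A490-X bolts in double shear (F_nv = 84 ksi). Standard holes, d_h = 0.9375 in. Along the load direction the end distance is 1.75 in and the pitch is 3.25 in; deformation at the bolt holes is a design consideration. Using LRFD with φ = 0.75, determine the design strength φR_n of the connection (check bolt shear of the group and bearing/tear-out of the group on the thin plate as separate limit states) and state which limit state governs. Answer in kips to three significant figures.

188 kips (bearing governs)

Bolt shear: A_b = π·0.875²/4 = 0.6013 in²; R_n = 84 × 0.6013 × 3 × 2 = 303.1 kips → 0.75 × 303.1 = 227 kips.
Bearing (1.2 l_c t F_u ≤ 2.4 d t F_u): upper limit = 2.4·0.875·0.625·70 = 91.88 kips.
  Edge l_c = 1.75 − 0.9375/2 = 1.281 → r_n = 67.27 kips; interior l_c = 3.25 − 0.9375 = 2.312 → r_n = 91.88 kips.
  R_n,bearing = 1·67.27 + 2·91.88 = 251 kips → 0.75 × 251 = 188 kips.
Bearing governs: 188 kips.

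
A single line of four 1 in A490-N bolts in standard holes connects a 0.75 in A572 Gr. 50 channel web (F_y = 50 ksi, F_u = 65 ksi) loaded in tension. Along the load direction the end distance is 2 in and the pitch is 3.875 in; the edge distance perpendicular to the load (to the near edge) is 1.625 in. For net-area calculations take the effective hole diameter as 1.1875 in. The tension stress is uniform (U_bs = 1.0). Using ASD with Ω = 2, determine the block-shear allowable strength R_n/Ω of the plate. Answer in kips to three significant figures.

Shear plane L_v = 2 + 3·3.875 = 13.62 in; A_gv = 13.62 × 0.75 = 10.22 in².
A_nv = (13.62 − 3.5·1.1875) × 0.75 = 7.102 in².
A_nt = (1.625 − 0.5·1.1875) × 0.75 = 0.7734 in².
0.6 F_u A_nv = 277 kips; 0.6 F_y A_gv = 306.6 kips → shear rupture governs the shear term.
R_n = 277 + 1.0 × 65 × 0.7734 = 327.2 kips.
Allowable strength R_n/Ω = 327.2 / 2 = 164 kips.

164 kips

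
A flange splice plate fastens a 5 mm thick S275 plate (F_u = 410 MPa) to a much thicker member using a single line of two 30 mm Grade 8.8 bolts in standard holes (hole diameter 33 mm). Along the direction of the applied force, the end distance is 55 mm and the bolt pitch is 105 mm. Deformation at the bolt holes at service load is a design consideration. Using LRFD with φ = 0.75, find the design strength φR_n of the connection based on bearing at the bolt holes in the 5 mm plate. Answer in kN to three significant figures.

182 kN

Per bolt r_n = 1.2 l_c t F_u ≤ 2.4 d t F_u; upper limit = 2.4 × 30 × 5 × 410 / 1000 = 147.6 kN.
Edge bolt: l_c = 55 − 33/2 = 38.5 mm → 1.2 × 38.5 × 5 × 410 / 1000 = 94.71 → r_n = 94.71 kN.
Interior bolts: l_c = 105 − 33 = 72 mm → 1.2 × 72 × 5 × 410 / 1000 = 177.1 → r_n = 147.6 kN.
R_n = 1 × 94.71 + 1 × 147.6 = 242.3 kN.
Design strength φR_n = 0.75 × 242.3 = 182 kN.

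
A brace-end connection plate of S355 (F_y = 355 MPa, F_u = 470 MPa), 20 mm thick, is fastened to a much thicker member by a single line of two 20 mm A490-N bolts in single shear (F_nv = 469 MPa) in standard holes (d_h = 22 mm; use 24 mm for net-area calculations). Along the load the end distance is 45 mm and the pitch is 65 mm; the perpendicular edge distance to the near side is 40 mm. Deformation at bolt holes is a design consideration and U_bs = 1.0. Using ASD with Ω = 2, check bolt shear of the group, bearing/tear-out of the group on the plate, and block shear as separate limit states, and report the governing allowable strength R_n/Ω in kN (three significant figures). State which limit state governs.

147 kN (bolt shear governs)

Bolt shear: A_b = π·20²/4 = 314.2 mm²; R_n = 469 × 314.2 × 2 × 1 / 1000 = 294.7 kN → 294.7 / 2 = 147 kN.
Bearing: edge l_c = 34, r_n = 383.5 kN; interior l_c = 43, r_n = 451.2 kN; R_n = 383.5 + 1·451.2 = 834.7 kN → 417 kN.
Block shear: A_gv = 2200, A_nv = 1480, A_nt = 560 mm²; R_n = min(0.6F_uA_nv, 0.6F_yA_gv) + U_bs·F_u·A_nt = 680.6 kN → 340 kN.
Bolt shear governs: 147 kN.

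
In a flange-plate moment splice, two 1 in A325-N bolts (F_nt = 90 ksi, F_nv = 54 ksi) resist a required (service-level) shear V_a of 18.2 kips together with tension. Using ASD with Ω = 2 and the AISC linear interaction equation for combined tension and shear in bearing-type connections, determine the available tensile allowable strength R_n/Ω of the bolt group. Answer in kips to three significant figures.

61.6 kips

A_b = π·1²/4 = 0.7854 in²; f_rv = 18.2 / (2 × 0.7854) = 11.59 ksi.
F'_nt = 1.3 F_nt − (Ω F_nt / F_nv) f_rv = 1.3·90 − (2·90/54)·11.59 = 78.38 ksi, capped at F_nt → F'_nt = 78.38 ksi.
R_n = F'_nt · A_b · n = 78.38 × 0.7854 × 2 = 123.1 kips.
Allowable strength R_n/Ω = 123.1 / 2 = 61.6 kips.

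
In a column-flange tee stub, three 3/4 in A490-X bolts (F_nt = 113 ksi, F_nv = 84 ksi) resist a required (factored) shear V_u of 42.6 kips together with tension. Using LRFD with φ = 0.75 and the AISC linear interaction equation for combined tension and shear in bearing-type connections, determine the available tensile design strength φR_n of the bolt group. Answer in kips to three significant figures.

88.7 kips

A_b = π·0.75²/4 = 0.4418 in²; f_rv = 42.6 / (3 × 0.4418) = 32.14 ksi.
F'_nt = 1.3 F_nt − (F_nt / φF_nv) f_rv = 1.3·113 − (113/(0.75·84))·32.14 = 89.25 ksi, capped at F_nt → F'_nt = 89.25 ksi.
R_n = F'_nt · A_b · n = 89.25 × 0.4418 × 3 = 118.3 kips.
Design strength φR_n = 0.75 × 118.3 = 88.7 kips.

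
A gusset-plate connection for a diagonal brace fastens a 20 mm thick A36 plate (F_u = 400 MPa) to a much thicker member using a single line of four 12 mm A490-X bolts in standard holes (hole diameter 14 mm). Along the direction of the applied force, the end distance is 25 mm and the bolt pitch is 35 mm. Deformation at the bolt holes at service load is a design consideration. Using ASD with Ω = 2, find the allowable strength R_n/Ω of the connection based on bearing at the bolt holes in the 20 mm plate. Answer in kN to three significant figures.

389 kN

Per bolt r_n = 1.2 l_c t F_u ≤ 2.4 d t F_u; upper limit = 2.4 × 12 × 20 × 400 / 1000 = 230.4 kN.
Edge bolt: l_c = 25 − 14/2 = 18 mm → 1.2 × 18 × 20 × 400 / 1000 = 172.8 → r_n = 172.8 kN.
Interior bolts: l_c = 35 − 14 = 21 mm → 1.2 × 21 × 20 × 400 / 1000 = 201.6 → r_n = 201.6 kN.
R_n = 1 × 172.8 + 3 × 201.6 = 777.6 kN.
Allowable strength R_n/Ω = 777.6 / 2 = 389 kN.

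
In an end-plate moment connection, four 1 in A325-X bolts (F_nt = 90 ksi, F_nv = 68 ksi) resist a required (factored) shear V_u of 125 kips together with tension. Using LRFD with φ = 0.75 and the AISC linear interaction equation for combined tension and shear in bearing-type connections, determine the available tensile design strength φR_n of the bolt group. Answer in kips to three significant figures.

110 kips

A_b = π·1²/4 = 0.7854 in²; f_rv = 125 / (4 × 0.7854) = 39.79 ksi.
F'_nt = 1.3 F_nt − (F_nt / φF_nv) f_rv = 1.3·90 − (90/(0.75·68))·39.79 = 46.78 ksi, capped at F_nt → F'_nt = 46.78 ksi.
R_n = F'_nt · A_b · n = 46.78 × 0.7854 × 4 = 147 kips.
Design strength φR_n = 0.75 × 147 = 110 kips.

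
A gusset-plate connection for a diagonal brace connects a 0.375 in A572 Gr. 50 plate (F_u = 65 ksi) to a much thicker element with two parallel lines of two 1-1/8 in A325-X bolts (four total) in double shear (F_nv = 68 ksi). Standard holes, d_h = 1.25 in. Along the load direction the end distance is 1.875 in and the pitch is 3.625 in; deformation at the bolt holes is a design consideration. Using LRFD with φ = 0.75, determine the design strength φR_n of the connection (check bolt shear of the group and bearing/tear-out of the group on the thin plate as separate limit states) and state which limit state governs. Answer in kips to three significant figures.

Bolt shear: A_b = π·1.125²/4 = 0.994 in²; R_n = 68 × 0.994 × 4 × 2 = 540.7 kips → 0.75 × 540.7 = 406 kips.
Bearing (1.2 l_c t F_u ≤ 2.4 d t F_u): upper limit = 2.4·1.125·0.375·65 = 65.81 kips.
  Edge l_c = 1.875 − 1.25/2 = 1.25 → r_n = 36.56 kips; interior l_c = 3.625 − 1.25 = 2.375 → r_n = 65.81 kips.
  R_n,bearing = 2·36.56 + 2·65.81 = 204.8 kips → 0.75 × 204.8 = 154 kips.
Bearing governs: 154 kips.

154 kips (bearing governs)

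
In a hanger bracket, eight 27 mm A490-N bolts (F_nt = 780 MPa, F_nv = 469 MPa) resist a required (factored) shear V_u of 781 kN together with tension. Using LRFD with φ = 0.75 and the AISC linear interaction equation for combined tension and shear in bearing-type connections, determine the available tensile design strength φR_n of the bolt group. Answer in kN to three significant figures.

2180 kN

A_b = π·27²/4 = 572.6 mm²; f_rv = 781 × 1000 / (8 × 572.6) = 170.5 MPa.
F'_nt = 1.3 F_nt − (F_nt / φF_nv) f_rv = 1.3·780 − (780/(0.75·469))·170.5 = 635.9 MPa, capped at F_nt → F'_nt = 635.9 MPa.
R_n = F'_nt · A_b · n = 635.9 × 572.6 × 8 / 1000 = 2913 kN.
Design strength φR_n = 0.75 × 2913 = 2180 kN.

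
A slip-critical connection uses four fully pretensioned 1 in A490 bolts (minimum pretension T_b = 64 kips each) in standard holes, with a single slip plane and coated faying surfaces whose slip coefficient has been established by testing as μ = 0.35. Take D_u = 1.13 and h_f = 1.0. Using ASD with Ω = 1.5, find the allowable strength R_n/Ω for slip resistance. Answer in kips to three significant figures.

R_n = μ · D_u · h_f · T_b · n_s · n_b = 0.35 × 1.13 × 1.0 × 64 × 1 × 4 = 101.2 kips.
Allowable strength R_n/Ω = 101.2 / 1.5 = 67.5 kips.

67.5 kips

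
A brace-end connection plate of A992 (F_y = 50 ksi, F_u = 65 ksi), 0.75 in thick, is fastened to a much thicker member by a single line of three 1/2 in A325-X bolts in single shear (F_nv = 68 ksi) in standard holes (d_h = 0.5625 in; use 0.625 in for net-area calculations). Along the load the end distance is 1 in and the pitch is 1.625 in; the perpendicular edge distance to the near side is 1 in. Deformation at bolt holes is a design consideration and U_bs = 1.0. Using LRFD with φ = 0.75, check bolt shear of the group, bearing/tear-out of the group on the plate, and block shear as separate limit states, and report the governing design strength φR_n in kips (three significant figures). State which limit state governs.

Bolt shear: A_b = π·0.5²/4 = 0.1963 in²; R_n = 68 × 0.1963 × 3 × 1 = 40.06 kips → 0.75 × 40.06 = 30 kips.
Bearing: edge l_c = 0.7188, r_n = 42.05 kips; interior l_c = 1.062, r_n = 58.5 kips; R_n = 42.05 + 2·58.5 = 159 kips → 119 kips.
Block shear: A_gv = 3.188, A_nv = 2.016, A_nt = 0.5156 in²; R_n = min(0.6F_uA_nv, 0.6F_yA_gv) + U_bs·F_u·A_nt = 112.1 kips → 84.1 kips.
Bolt shear governs: 30 kips.

30 kips (bolt shear governs)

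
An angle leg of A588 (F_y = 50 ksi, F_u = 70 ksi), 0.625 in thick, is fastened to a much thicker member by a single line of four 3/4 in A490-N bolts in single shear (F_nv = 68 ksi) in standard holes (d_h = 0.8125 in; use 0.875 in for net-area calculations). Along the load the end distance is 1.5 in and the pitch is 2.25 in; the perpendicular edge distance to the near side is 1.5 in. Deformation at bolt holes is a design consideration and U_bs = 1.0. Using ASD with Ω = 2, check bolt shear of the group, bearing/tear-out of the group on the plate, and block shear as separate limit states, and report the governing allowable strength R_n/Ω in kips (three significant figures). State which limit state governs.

Bolt shear: A_b = π·0.75²/4 = 0.4418 in²; R_n = 68 × 0.4418 × 4 × 1 = 120.2 kips → 120.2 / 2 = 60.1 kips.
Bearing: edge l_c = 1.094, r_n = 57.42 kips; interior l_c = 1.438, r_n = 75.47 kips; R_n = 57.42 + 3·75.47 = 283.8 kips → 142 kips.
Block shear: A_gv = 5.156, A_nv = 3.242, A_nt = 0.6641 in²; R_n = min(0.6F_uA_nv, 0.6F_yA_gv) + U_bs·F_u·A_nt = 182.7 kips → 91.3 kips.
Bolt shear governs: 60.1 kips.

60.1 kips (bolt shear governs)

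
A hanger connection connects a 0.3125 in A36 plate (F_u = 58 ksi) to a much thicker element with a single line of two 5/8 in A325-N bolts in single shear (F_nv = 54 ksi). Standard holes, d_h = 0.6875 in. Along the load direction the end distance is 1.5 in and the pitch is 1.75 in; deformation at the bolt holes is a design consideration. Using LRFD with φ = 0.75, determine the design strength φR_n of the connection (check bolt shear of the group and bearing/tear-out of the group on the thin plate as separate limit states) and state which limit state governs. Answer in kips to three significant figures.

Bolt shear: A_b = π·0.625²/4 = 0.3068 in²; R_n = 54 × 0.3068 × 2 × 1 = 33.13 kips → 0.75 × 33.13 = 24.9 kips.
Bearing (1.2 l_c t F_u ≤ 2.4 d t F_u): upper limit = 2.4·0.625·0.3125·58 = 27.19 kips.
  Edge l_c = 1.5 − 0.6875/2 = 1.156 → r_n = 25.15 kips; interior l_c = 1.75 − 0.6875 = 1.062 → r_n = 23.11 kips.
  R_n,bearing = 1·25.15 + 1·23.11 = 48.26 kips → 0.75 × 48.26 = 36.2 kips.
Bolt shear governs: 24.9 kips.

24.9 kips (bolt shear governs)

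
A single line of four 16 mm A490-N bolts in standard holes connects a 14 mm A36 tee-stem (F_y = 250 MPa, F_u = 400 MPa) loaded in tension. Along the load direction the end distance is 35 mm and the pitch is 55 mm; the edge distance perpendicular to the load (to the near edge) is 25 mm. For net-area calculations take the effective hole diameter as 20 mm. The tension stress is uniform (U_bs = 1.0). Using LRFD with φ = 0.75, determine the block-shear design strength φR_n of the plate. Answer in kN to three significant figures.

Shear plane L_v = 35 + 3·55 = 200 mm; A_gv = 200 × 14 = 2800 mm².
A_nv = (200 − 3.5·20) × 14 = 1820 mm².
A_nt = (25 − 0.5·20) × 14 = 210 mm².
0.6 F_u A_nv = 436.8 kN; 0.6 F_y A_gv = 420 kN → shear yielding governs the shear term.
R_n = 420 + 1.0 × 400 × 210 / 1000 = 504 kN.
Design strength φR_n = 0.75 × 504 = 378 kN.

378 kN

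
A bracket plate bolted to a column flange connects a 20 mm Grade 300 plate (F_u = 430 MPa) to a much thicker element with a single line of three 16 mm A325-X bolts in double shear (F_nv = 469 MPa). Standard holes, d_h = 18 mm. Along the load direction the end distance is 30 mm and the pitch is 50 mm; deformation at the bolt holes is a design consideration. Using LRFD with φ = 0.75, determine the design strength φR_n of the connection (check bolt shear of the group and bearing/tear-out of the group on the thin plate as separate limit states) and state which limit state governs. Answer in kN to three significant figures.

Bolt shear: A_b = π·16²/4 = 201.1 mm²; R_n = 469 × 201.1 × 3 × 2 / 1000 = 565.8 kN → 0.75 × 565.8 = 424 kN.
Bearing (1.2 l_c t F_u ≤ 2.4 d t F_u): upper limit = 2.4·16·20·430 / 1000 = 330.2 kN.
  Edge l_c = 30 − 18/2 = 21 → r_n = 216.7 kN; interior l_c = 50 − 18 = 32 → r_n = 330.2 kN.
  R_n,bearing = 1·216.7 + 2·330.2 = 877.2 kN → 0.75 × 877.2 = 658 kN.
Bolt shear governs: 424 kN.

424 kN (bolt shear governs)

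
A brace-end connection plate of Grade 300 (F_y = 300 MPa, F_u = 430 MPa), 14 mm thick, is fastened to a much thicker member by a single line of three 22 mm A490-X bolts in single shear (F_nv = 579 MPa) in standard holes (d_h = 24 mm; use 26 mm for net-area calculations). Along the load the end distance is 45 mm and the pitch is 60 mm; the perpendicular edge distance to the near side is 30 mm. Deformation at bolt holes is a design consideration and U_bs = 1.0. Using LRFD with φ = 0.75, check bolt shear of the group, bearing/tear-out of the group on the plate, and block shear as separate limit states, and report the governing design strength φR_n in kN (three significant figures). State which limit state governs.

Bolt shear: A_b = π·22²/4 = 380.1 mm²; R_n = 579 × 380.1 × 3 × 1 / 1000 = 660.3 kN → 0.75 × 660.3 = 495 kN.
Bearing: edge l_c = 33, r_n = 238.4 kN; interior l_c = 36, r_n = 260.1 kN; R_n = 238.4 + 2·260.1 = 758.5 kN → 569 kN.
Block shear: A_gv = 2310, A_nv = 1400, A_nt = 238 mm²; R_n = min(0.6F_uA_nv, 0.6F_yA_gv) + U_bs·F_u·A_nt = 463.5 kN → 348 kN.
Block shear governs: 348 kN.

348 kN (block shear governs)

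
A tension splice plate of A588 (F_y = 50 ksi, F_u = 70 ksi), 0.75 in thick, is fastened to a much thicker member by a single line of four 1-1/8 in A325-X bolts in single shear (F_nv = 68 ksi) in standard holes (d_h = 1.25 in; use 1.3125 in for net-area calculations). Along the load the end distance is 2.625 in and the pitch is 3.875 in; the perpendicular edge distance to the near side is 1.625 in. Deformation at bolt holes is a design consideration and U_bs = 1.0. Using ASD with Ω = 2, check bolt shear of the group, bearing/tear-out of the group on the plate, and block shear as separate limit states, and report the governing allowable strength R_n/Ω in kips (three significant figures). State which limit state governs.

Bolt shear: A_b = π·1.125²/4 = 0.994 in²; R_n = 68 × 0.994 × 4 × 1 = 270.4 kips → 270.4 / 2 = 135 kips.
Bearing: edge l_c = 2, r_n = 126 kips; interior l_c = 2.625, r_n = 141.8 kips; R_n = 126 + 3·141.8 = 551.2 kips → 276 kips.
Block shear: A_gv = 10.69, A_nv = 7.242, A_nt = 0.7266 in²; R_n = min(0.6F_uA_nv, 0.6F_yA_gv) + U_bs·F_u·A_nt = 355 kips → 178 kips.
Bolt shear governs: 135 kips.

135 kips (bolt shear governs)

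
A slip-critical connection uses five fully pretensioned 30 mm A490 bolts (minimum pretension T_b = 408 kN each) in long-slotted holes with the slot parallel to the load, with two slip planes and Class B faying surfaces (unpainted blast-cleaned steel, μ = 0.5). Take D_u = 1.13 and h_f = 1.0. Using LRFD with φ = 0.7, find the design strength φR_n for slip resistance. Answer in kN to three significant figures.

1610 kN

R_n = μ · D_u · h_f · T_b · n_s · n_b = 0.5 × 1.13 × 1.0 × 408 × 2 × 5 = 2305 kN.
Design strength φR_n = 0.7 × 2305 = 1610 kN.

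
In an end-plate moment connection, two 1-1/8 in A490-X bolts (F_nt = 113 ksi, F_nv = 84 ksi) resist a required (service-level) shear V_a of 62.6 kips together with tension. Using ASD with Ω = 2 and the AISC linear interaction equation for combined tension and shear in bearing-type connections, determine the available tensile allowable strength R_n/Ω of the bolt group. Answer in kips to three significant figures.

61.8 kips

A_b = π·1.125²/4 = 0.994 in²; f_rv = 62.6 / (2 × 0.994) = 31.49 ksi.
F'_nt = 1.3 F_nt − (Ω F_nt / F_nv) f_rv = 1.3·113 − (2·113/84)·31.49 = 62.18 ksi, capped at F_nt → F'_nt = 62.18 ksi.
R_n = F'_nt · A_b · n = 62.18 × 0.994 × 2 = 123.6 kips.
Allowable strength R_n/Ω = 123.6 / 2 = 61.8 kips.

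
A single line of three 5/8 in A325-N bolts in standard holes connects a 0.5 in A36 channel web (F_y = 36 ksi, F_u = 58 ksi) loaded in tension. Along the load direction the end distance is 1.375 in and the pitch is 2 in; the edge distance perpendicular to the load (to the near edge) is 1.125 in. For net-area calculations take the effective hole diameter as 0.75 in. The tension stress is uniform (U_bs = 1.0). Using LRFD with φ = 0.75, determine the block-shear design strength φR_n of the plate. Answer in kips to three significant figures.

Shear plane L_v = 1.375 + 2·2 = 5.375 in; A_gv = 5.375 × 0.5 = 2.688 in².
A_nv = (5.375 − 2.5·0.75) × 0.5 = 1.75 in².
A_nt = (1.125 − 0.5·0.75) × 0.5 = 0.375 in².
0.6 F_u A_nv = 60.9 kips; 0.6 F_y A_gv = 58.05 kips → shear yielding governs the shear term.
R_n = 58.05 + 1.0 × 58 × 0.375 = 79.8 kips.
Design strength φR_n = 0.75 × 79.8 = 59.8 kips.

59.8 kips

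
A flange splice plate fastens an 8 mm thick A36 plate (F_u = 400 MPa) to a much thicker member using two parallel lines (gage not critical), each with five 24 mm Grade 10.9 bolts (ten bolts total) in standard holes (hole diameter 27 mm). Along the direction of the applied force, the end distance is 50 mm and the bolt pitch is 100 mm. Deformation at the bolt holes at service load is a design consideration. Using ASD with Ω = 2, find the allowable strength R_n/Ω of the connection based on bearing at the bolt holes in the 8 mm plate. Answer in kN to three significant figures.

Per bolt r_n = 1.2 l_c t F_u ≤ 2.4 d t F_u; upper limit = 2.4 × 24 × 8 × 400 / 1000 = 184.3 kN.
Edge bolt: l_c = 50 − 27/2 = 36.5 mm → 1.2 × 36.5 × 8 × 400 / 1000 = 140.2 → r_n = 140.2 kN.
Interior bolts: l_c = 100 − 27 = 73 mm → 1.2 × 73 × 8 × 400 / 1000 = 280.3 → r_n = 184.3 kN.
R_n = 2 × 140.2 + 8 × 184.3 = 1755 kN.
Allowable strength R_n/Ω = 1755 / 2 = 877 kN.

877 kN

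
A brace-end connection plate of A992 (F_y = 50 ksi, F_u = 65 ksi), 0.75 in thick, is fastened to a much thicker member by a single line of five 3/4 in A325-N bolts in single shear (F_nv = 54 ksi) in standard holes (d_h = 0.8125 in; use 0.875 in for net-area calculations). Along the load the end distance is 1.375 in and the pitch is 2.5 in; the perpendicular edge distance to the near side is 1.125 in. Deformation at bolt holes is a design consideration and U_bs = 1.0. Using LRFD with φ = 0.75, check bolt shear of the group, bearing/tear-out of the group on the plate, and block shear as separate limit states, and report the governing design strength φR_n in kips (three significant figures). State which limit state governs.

89.5 kips (bolt shear governs)

Bolt shear: A_b = π·0.75²/4 = 0.4418 in²; R_n = 54 × 0.4418 × 5 × 1 = 119.3 kips → 0.75 × 119.3 = 89.5 kips.
Bearing: edge l_c = 0.9688, r_n = 56.67 kips; interior l_c = 1.688, r_n = 87.75 kips; R_n = 56.67 + 4·87.75 = 407.7 kips → 306 kips.
Block shear: A_gv = 8.531, A_nv = 5.578, A_nt = 0.5156 in²; R_n = min(0.6F_uA_nv, 0.6F_yA_gv) + U_bs·F_u·A_nt = 251.1 kips → 188 kips.
Bolt shear governs: 89.5 kips.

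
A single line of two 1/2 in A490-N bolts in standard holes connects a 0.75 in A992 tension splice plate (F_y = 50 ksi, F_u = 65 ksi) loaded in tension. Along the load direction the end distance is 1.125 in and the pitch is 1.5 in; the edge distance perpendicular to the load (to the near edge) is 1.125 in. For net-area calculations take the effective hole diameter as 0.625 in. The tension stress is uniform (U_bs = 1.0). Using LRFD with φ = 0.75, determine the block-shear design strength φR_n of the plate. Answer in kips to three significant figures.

66.7 kips

Shear plane L_v = 1.125 + 1·1.5 = 2.625 in; A_gv = 2.625 × 0.75 = 1.969 in².
A_nv = (2.625 − 1.5·0.625) × 0.75 = 1.266 in².
A_nt = (1.125 − 0.5·0.625) × 0.75 = 0.6094 in².
0.6 F_u A_nv = 49.36 kips; 0.6 F_y A_gv = 59.06 kips → shear rupture governs the shear term.
R_n = 49.36 + 1.0 × 65 × 0.6094 = 88.97 kips.
Design strength φR_n = 0.75 × 88.97 = 66.7 kips.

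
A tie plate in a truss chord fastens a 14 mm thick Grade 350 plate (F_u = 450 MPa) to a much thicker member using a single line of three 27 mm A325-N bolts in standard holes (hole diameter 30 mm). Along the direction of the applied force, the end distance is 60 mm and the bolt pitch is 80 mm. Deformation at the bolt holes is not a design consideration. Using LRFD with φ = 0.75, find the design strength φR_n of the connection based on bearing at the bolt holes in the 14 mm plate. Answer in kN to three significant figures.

Per bolt r_n = 1.5 l_c t F_u ≤ 3.0 d t F_u; upper limit = 3.0 × 27 × 14 × 450 / 1000 = 510.3 kN.
Edge bolt: l_c = 60 − 30/2 = 45 mm → 1.5 × 45 × 14 × 450 / 1000 = 425.2 → r_n = 425.2 kN.
Interior bolts: l_c = 80 − 30 = 50 mm → 1.5 × 50 × 14 × 450 / 1000 = 472.5 → r_n = 472.5 kN.
R_n = 1 × 425.2 + 2 × 472.5 = 1370 kN.
Design strength φR_n = 0.75 × 1370 = 1030 kN.

1030 kN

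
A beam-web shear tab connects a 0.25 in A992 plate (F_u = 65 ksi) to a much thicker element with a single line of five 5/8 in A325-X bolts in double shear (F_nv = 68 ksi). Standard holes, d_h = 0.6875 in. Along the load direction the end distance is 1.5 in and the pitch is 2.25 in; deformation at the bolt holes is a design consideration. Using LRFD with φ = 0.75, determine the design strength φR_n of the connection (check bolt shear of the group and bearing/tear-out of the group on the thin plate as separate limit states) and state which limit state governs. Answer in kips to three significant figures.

Bolt shear: A_b = π·0.625²/4 = 0.3068 in²; R_n = 68 × 0.3068 × 5 × 2 = 208.6 kips → 0.75 × 208.6 = 156 kips.
Bearing (1.2 l_c t F_u ≤ 2.4 d t F_u): upper limit = 2.4·0.625·0.25·65 = 24.38 kips.
  Edge l_c = 1.5 − 0.6875/2 = 1.156 → r_n = 22.55 kips; interior l_c = 2.25 − 0.6875 = 1.562 → r_n = 24.38 kips.
  R_n,bearing = 1·22.55 + 4·24.38 = 120 kips → 0.75 × 120 = 90 kips.
Bearing governs: 90 kips.

90 kips (bearing governs)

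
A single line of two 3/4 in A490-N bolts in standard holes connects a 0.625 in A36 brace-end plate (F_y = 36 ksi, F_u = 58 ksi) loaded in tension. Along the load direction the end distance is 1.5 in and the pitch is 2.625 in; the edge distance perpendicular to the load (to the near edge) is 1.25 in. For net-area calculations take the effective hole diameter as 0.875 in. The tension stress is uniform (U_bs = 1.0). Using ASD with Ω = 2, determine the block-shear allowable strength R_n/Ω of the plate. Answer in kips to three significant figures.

42.6 kips

Shear plane L_v = 1.5 + 1·2.625 = 4.125 in; A_gv = 4.125 × 0.625 = 2.578 in².
A_nv = (4.125 − 1.5·0.875) × 0.625 = 1.758 in².
A_nt = (1.25 − 0.5·0.875) × 0.625 = 0.5078 in².
0.6 F_u A_nv = 61.17 kips; 0.6 F_y A_gv = 55.69 kips → shear yielding governs the shear term.
R_n = 55.69 + 1.0 × 58 × 0.5078 = 85.14 kips.
Allowable strength R_n/Ω = 85.14 / 2 = 42.6 kips.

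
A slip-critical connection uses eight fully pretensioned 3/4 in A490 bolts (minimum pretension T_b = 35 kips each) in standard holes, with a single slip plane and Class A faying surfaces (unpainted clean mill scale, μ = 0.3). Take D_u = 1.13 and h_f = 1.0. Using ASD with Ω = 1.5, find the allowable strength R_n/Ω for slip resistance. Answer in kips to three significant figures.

63.3 kips

R_n = μ · D_u · h_f · T_b · n_s · n_b = 0.3 × 1.13 × 1.0 × 35 × 1 × 8 = 94.92 kips.
Allowable strength R_n/Ω = 94.92 / 1.5 = 63.3 kips.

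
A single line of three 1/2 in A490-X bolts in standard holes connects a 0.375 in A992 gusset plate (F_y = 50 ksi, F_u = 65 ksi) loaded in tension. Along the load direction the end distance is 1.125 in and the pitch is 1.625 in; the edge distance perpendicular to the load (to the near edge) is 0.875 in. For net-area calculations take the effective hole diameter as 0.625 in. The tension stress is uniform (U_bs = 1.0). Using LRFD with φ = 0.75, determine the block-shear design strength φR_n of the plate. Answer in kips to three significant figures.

Shear plane L_v = 1.125 + 2·1.625 = 4.375 in; A_gv = 4.375 × 0.375 = 1.641 in².
A_nv = (4.375 − 2.5·0.625) × 0.375 = 1.055 in².
A_nt = (0.875 − 0.5·0.625) × 0.375 = 0.2109 in².
0.6 F_u A_nv = 41.13 kips; 0.6 F_y A_gv = 49.22 kips → shear rupture governs the shear term.
R_n = 41.13 + 1.0 × 65 × 0.2109 = 54.84 kips.
Design strength φR_n = 0.75 × 54.84 = 41.1 kips.

41.1 kips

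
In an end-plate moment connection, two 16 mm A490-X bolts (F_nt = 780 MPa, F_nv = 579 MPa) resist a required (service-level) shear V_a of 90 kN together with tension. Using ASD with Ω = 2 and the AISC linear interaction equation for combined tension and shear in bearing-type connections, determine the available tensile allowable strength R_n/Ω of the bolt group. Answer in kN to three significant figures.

A_b = π·16²/4 = 201.1 mm²; f_rv = 90 × 1000 / (2 × 201.1) = 223.8 MPa.
F'_nt = 1.3 F_nt − (Ω F_nt / F_nv) f_rv = 1.3·780 − (2·780/579)·223.8 = 411 MPa, capped at F_nt → F'_nt = 411 MPa.
R_n = F'_nt · A_b · n = 411 × 201.1 × 2 / 1000 = 165.3 kN.
Allowable strength R_n/Ω = 165.3 / 2 = 82.6 kN.

82.6 kN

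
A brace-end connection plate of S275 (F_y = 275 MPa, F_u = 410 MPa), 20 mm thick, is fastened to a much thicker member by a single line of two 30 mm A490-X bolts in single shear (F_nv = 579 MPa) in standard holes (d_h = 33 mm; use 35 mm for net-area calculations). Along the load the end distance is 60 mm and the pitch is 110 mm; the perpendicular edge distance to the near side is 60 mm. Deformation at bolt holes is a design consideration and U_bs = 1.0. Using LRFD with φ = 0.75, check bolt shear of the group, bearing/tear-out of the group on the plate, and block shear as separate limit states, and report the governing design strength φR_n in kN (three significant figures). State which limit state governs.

Bolt shear: A_b = π·30²/4 = 706.9 mm²; R_n = 579 × 706.9 × 2 × 1 / 1000 = 818.5 kN → 0.75 × 818.5 = 614 kN.
Bearing: edge l_c = 43.5, r_n = 428 kN; interior l_c = 77, r_n = 590.4 kN; R_n = 428 + 1·590.4 = 1018 kN → 764 kN.
Block shear: A_gv = 3400, A_nv = 2350, A_nt = 850 mm²; R_n = min(0.6F_uA_nv, 0.6F_yA_gv) + U_bs·F_u·A_nt = 909.5 kN → 682 kN.
Bolt shear governs: 614 kN.

614 kN (bolt shear governs)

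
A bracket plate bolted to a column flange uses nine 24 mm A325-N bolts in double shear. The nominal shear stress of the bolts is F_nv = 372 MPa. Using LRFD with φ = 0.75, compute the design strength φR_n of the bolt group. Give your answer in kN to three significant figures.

A_b = π × 24² / 4 = 452.4 mm².
R_n = F_nv · A_b · n · n_s = 372 × 452.4 × 9 × 2 / 1000 = 3029 kN.
Design strength φR_n = 0.75 × 3029 = 2270 kN.

2270 kN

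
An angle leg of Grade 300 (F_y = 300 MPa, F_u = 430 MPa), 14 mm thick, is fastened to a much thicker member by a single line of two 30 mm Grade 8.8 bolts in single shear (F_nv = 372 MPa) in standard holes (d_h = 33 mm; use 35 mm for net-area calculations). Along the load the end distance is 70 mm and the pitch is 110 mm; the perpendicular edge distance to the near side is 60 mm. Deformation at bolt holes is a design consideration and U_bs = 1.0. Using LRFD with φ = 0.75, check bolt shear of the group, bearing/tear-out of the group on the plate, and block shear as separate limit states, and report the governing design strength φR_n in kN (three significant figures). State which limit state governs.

394 kN (bolt shear governs)

Bolt shear: A_b = π·30²/4 = 706.9 mm²; R_n = 372 × 706.9 × 2 × 1 / 1000 = 525.9 kN → 0.75 × 525.9 = 394 kN.
Bearing: edge l_c = 53.5, r_n = 386.5 kN; interior l_c = 77, r_n = 433.4 kN; R_n = 386.5 + 1·433.4 = 819.9 kN → 615 kN.
Block shear: A_gv = 2520, A_nv = 1785, A_nt = 595 mm²; R_n = min(0.6F_uA_nv, 0.6F_yA_gv) + U_bs·F_u·A_nt = 709.5 kN → 532 kN.
Bolt shear governs: 394 kN.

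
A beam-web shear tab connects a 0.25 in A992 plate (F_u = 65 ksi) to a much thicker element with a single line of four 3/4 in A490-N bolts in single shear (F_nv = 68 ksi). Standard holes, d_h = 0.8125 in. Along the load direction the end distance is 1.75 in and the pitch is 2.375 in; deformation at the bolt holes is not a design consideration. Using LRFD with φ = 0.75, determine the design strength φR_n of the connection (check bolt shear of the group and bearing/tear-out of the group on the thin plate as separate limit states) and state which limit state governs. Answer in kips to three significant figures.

90.1 kips (bolt shear governs)

Bolt shear: A_b = π·0.75²/4 = 0.4418 in²; R_n = 68 × 0.4418 × 4 × 1 = 120.2 kips → 0.75 × 120.2 = 90.1 kips.
Bearing (1.5 l_c t F_u ≤ 3.0 d t F_u): upper limit = 3.0·0.75·0.25·65 = 36.56 kips.
  Edge l_c = 1.75 − 0.8125/2 = 1.344 → r_n = 32.75 kips; interior l_c = 2.375 − 0.8125 = 1.562 → r_n = 36.56 kips.
  R_n,bearing = 1·32.75 + 3·36.56 = 142.4 kips → 0.75 × 142.4 = 107 kips.
Bolt shear governs: 90.1 kips.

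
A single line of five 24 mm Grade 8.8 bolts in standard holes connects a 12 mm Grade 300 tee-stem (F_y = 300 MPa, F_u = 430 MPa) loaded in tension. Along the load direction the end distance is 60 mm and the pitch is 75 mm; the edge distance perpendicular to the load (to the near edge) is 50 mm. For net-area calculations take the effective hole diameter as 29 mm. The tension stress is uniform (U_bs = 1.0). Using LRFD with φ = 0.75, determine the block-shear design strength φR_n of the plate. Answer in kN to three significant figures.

670 kN

Shear plane L_v = 60 + 4·75 = 360 mm; A_gv = 360 × 12 = 4320 mm².
A_nv = (360 − 4.5·29) × 12 = 2754 mm².
A_nt = (50 − 0.5·29) × 12 = 426 mm².
0.6 F_u A_nv = 710.5 kN; 0.6 F_y A_gv = 777.6 kN → shear rupture governs the shear term.
R_n = 710.5 + 1.0 × 430 × 426 / 1000 = 893.7 kN.
Design strength φR_n = 0.75 × 893.7 = 670 kN.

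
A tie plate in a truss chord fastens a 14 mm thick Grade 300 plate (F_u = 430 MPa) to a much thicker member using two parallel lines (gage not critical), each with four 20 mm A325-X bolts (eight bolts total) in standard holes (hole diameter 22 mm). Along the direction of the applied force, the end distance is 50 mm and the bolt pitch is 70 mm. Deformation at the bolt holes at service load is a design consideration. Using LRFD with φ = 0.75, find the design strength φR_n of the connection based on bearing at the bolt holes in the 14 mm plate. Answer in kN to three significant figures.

Per bolt r_n = 1.2 l_c t F_u ≤ 2.4 d t F_u; upper limit = 2.4 × 20 × 14 × 430 / 1000 = 289 kN.
Edge bolt: l_c = 50 − 22/2 = 39 mm → 1.2 × 39 × 14 × 430 / 1000 = 281.7 → r_n = 281.7 kN.
Interior bolts: l_c = 70 − 22 = 48 mm → 1.2 × 48 × 14 × 430 / 1000 = 346.8 → r_n = 289 kN.
R_n = 2 × 281.7 + 6 × 289 = 2297 kN.
Design strength φR_n = 0.75 × 2297 = 1720 kN.

1720 kN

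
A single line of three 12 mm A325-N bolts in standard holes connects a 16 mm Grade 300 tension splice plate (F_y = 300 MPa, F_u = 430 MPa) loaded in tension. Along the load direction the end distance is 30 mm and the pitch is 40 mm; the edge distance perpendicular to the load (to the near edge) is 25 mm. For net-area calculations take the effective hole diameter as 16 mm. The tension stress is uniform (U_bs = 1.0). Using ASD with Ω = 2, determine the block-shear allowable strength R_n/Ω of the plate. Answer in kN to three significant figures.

Shear plane L_v = 30 + 2·40 = 110 mm; A_gv = 110 × 16 = 1760 mm².
A_nv = (110 − 2.5·16) × 16 = 1120 mm².
A_nt = (25 − 0.5·16) × 16 = 272 mm².
0.6 F_u A_nv = 289 kN; 0.6 F_y A_gv = 316.8 kN → shear rupture governs the shear term.
R_n = 289 + 1.0 × 430 × 272 / 1000 = 405.9 kN.
Allowable strength R_n/Ω = 405.9 / 2 = 203 kN.

203 kN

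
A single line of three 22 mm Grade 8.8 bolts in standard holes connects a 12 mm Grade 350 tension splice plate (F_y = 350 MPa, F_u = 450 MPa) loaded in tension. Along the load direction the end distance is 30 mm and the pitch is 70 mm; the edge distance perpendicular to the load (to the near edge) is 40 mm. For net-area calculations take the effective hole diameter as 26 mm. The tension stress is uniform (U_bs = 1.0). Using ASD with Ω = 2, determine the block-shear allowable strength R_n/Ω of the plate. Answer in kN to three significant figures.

Shear plane L_v = 30 + 2·70 = 170 mm; A_gv = 170 × 12 = 2040 mm².
A_nv = (170 − 2.5·26) × 12 = 1260 mm².
A_nt = (40 − 0.5·26) × 12 = 324 mm².
0.6 F_u A_nv = 340.2 kN; 0.6 F_y A_gv = 428.4 kN → shear rupture governs the shear term.
R_n = 340.2 + 1.0 × 450 × 324 / 1000 = 486 kN.
Allowable strength R_n/Ω = 486 / 2 = 243 kN.

243 kN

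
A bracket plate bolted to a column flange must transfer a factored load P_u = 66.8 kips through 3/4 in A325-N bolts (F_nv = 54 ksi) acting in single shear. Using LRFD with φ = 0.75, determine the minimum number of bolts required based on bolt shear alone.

A_b = π·0.75²/4 = 0.4418 in².
Per-bolt design strength φR_n = 0.75 × 54 × 0.4418 × 1 = 17.89 kips.
n ≥ 66.8 / 17.89 = 3.733 → use 4 bolts.

4 bolts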